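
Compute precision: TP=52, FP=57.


Precision = TP/(TP+FP)
= 52/(52+57)
= 52/109 = 47.71%

47.71%


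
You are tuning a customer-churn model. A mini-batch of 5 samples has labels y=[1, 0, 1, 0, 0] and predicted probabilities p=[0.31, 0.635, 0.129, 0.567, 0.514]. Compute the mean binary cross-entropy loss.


L[0] = -ln(0.31) = 1.1712
L[1] = -ln(1-0.635) = -ln(0.365) = 1.0079
L[2] = -ln(0.129) = 2.0479
L[3] = -ln(1-0.567) = -ln(0.433) = 0.837
L[4] = -ln(1-0.514) = -ln(0.486) = 0.7215
mean = (1.1712 + 1.0079 + 2.0479 + 0.837 + 0.7215)/5 = 1.1571

1.1571


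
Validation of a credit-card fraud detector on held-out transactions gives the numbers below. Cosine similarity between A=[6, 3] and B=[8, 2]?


A·B = 6·8 + 3·2 = 54
‖A‖ = √45 = 6.7082, ‖B‖ = √68 = 8.2462
cos = 54/(√45·√68) = 54/√3060 = 0.9762

0.9762


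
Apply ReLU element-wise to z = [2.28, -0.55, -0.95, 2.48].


ReLU(2.28) = max(0, 2.28) = 2.28
ReLU(-0.55) = max(0, -0.55) = 0.0
ReLU(-0.95) = max(0, -0.95) = 0.0
ReLU(2.48) = max(0, 2.48) = 2.48
result = [2.28, 0.0, 0.0, 2.48]

[2.28, 0.0, 0.0, 2.48]


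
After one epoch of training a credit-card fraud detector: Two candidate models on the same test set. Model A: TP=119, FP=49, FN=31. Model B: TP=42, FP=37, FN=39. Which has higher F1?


Model A: P=119/168=0.7083, R=119/150=0.7933, F1=2PR/(P+R)=2TP/(2TP+FP+FN)=238/318=0.7484
Model B: P=42/79=0.5316, R=42/81=0.5185, F1=2PR/(P+R)=2TP/(2TP+FP+FN)=84/160=0.525
0.7484 > 0.525 → Model A

Model A


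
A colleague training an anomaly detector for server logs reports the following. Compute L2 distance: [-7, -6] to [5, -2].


d = √((-7-5)² + (-6+ 2)²)
  = √(144 + 16)
  = √160 = 12.6491

12.6491


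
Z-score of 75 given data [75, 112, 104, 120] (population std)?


μ = 102.75, σ = 16.9908
z = (75 - 102.75)/16.9908 = -1.6332

-1.6332


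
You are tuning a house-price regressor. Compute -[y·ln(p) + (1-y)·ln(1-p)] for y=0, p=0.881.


BCE = -[y·ln(p) + (1-y)·ln(1-p)]
= -0 - 1·ln(1-0.881)
= -ln(0.119) = 2.1286

2.1286


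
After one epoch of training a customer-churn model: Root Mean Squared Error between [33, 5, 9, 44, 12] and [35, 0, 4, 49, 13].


MSE = 80/5 = 16
RMSE = √(80/5) = 4.0

4.0


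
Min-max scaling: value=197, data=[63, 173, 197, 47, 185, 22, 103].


min=22, max=197
(197-22)/(197-22) = 175/175 = 1.0

1.0


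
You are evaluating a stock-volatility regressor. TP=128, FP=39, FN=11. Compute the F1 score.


Precision = 128/167 = 0.7665
Recall = 128/139 = 0.9209
F1 = 2·P·R/(P+R) = 2·TP/(2·TP+FP+FN) = 256/(256+39+11) = 256/306 = 0.8366

0.8366


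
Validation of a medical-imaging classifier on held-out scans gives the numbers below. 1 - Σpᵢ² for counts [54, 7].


Probabilities: [54/61, 7/61] ≈ [0.8852, 0.1148]
Σpᵢ² = (2916 + 49)/61² = 2965/3721
Gini = 1 - Σpᵢ² = 1 - 2965/3721 = 0.2032

0.2032


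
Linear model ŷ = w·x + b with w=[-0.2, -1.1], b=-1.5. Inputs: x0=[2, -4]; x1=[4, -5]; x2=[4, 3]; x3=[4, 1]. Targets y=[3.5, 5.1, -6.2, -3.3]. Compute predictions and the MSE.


ŷ0 = (-0.2)·(2) + (-1.1)·(-4) - 1.5 = 2.5
ŷ1 = (-0.2)·(4) + (-1.1)·(-5) - 1.5 = 3.2
ŷ2 = (-0.2)·(4) + (-1.1)·(3) - 1.5 = -5.6
ŷ3 = (-0.2)·(4) + (-1.1)·(1) - 1.5 = -3.4
errors² = [1.0, 3.61, 0.36, 0.01]
MSE = 4.9800/4 = 1.245

1.245


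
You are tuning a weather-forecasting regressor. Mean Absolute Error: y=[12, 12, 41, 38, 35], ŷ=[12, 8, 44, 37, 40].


Absolute errors: |12-12|=0, |12-8|=4, |41-44|=3, |38-37|=1, |35-40|=5
Sum = 13
MAE = 13/5 = 13/5

13/5


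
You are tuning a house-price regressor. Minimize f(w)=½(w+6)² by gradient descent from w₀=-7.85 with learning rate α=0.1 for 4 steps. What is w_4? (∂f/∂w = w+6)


step 1: grad = -7.85+6 = -1.85; w = -7.85 - 0.1·(-1.85) = -7.665
step 2: grad = -7.665+6 = -1.665; w = -7.665 - 0.1·(-1.665) = -7.4985
step 3: grad = -7.4985+6 = -1.4985; w = -7.4985 - 0.1·(-1.4985) = -7.34865
step 4: grad = -7.34865+6 = -1.34865; w = -7.34865 - 0.1·(-1.34865) = -7.213785

-7.213785


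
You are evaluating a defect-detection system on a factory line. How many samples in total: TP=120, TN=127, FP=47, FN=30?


Total = TP + TN + FP + FN
= 120 + 127 + 47 + 30
= 324
(Predicted positive: 167, predicted negative: 157)

324


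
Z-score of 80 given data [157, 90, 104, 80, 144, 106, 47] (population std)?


μ = 104, σ = 34.7111
z = (80 - 104)/34.7111 = -0.6914

-0.6914


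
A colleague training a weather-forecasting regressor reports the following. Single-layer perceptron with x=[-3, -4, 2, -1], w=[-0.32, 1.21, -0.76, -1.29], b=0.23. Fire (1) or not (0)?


z = (-3)·(-0.32) + (-4)·(1.21) + (2)·(-0.76) + (-1)·(-1.29) + 0.23
  = -3.88
step(z) = 0 (z<0)

0


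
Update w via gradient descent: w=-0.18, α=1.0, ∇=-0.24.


w_new = w - α·∇
= -0.18 - 1.0·-0.24
= -0.18 + 0.24
= 0.06

0.06


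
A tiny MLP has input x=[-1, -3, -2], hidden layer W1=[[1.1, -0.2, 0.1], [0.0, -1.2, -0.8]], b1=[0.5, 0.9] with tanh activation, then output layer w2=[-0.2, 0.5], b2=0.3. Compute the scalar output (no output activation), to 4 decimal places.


z1[0] = (1.1)·(-1) + (-0.2)·(-3) + (0.1)·(-2) + 0.5 = -0.2
z1[1] = (0.0)·(-1) + (-1.2)·(-3) + (-0.8)·(-2) + 0.9 = 6.1
h = tanh(z1) = [-0.1974, 1.0]
output = (-0.2)·(-0.1974) + (0.5)·(1.0) + 0.3 = 0.8395

0.8395


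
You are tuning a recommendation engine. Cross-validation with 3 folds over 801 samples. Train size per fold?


Fold size = 801/3 = 267
Training per fold = 801 - 267 = 534

534


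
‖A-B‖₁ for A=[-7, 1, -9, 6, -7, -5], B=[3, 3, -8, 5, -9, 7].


d = |-7-3| + |1-3| + |-9+ 8| + |6-5| + |-7+ 9| + |-5-7|
  = 10 + 2 + 1 + 1 + 2 + 12
  = 28

28


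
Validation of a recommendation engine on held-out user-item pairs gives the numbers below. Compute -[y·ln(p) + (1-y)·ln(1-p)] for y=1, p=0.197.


BCE = -[y·ln(p) + (1-y)·ln(1-p)]
= -1·ln(0.197) - 0
= -ln(0.197) = 1.6246

1.6246


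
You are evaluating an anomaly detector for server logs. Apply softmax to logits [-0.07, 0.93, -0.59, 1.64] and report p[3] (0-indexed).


Exponentials: e^-0.07=0.9324, e^0.93=2.5345, e^-0.59=0.5543, e^1.64=5.1552
Sum = 9.1764
Softmax = [0.1016, 0.2762, 0.0604, 0.5618]
p[3] = 5.1552/9.1764 = 0.5618

0.5618


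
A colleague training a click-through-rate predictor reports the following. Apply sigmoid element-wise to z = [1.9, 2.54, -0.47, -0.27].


σ(1.9) = 1/(1+e^-1.9) = 0.8699
σ(2.54) = 1/(1+e^-2.54) = 0.9269
σ(-0.47) = 1/(1+e^0.47) = 0.3846
σ(-0.27) = 1/(1+e^0.27) = 0.4329
result = [0.8699, 0.9269, 0.3846, 0.4329]

[0.8699, 0.9269, 0.3846, 0.4329]


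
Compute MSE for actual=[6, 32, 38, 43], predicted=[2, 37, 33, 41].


Squared errors: (6-2)²=16, (32-37)²=25, (38-33)²=25, (43-41)²=4
Sum = 70
MSE = 70/4 = 35/2

35/2


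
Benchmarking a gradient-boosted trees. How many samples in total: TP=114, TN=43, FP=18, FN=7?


Total = TP + TN + FP + FN
= 114 + 43 + 18 + 7
= 182
(Predicted positive: 132, predicted negative: 50)

182


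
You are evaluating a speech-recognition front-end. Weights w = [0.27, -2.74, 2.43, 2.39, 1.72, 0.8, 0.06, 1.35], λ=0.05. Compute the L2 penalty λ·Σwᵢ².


‖w‖₂² = (0.27)² + (-2.74)² + (2.43)² + (2.39)² + (1.72)² + (0.8)² + (0.06)² + (1.35)²
     = 0.0729 + 7.5076 + 5.9049 + 5.7121 + 2.9584 + 0.64 + 0.0036 + 1.8225
     = 24.622
λ·‖w‖₂² = 0.05·24.622 = 1.2311

1.2311


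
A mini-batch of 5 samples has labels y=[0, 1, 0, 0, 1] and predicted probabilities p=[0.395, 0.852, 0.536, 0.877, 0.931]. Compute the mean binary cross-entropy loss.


L[0] = -ln(1-0.395) = -ln(0.605) = 0.5025
L[1] = -ln(0.852) = 0.1602
L[2] = -ln(1-0.536) = -ln(0.464) = 0.7679
L[3] = -ln(1-0.877) = -ln(0.123) = 2.0956
L[4] = -ln(0.931) = 0.0715
mean = (0.5025 + 0.1602 + 0.7679 + 2.0956 + 0.0715)/5 = 0.7195

0.7195


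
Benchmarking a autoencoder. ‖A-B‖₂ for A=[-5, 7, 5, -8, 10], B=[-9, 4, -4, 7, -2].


d = √((-5+ 9)² + (7-4)² + (5+ 4)² + (-8-7)² + (10+ 2)²)
  = √(16 + 9 + 81 + 225 + 144)
  = √475 = 21.7945

21.7945


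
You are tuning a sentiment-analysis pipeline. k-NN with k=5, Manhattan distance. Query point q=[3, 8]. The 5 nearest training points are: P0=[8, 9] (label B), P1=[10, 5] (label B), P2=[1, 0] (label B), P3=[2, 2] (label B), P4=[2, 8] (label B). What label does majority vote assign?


d(q,P0) = 6  (label B)
d(q,P1) = 10  (label B)
d(q,P2) = 10  (label B)
d(q,P3) = 7  (label B)
d(q,P4) = 1  (label B)
Votes: A=0, B=5
Majority → B

B


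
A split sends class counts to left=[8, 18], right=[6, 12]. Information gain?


Parent = [14, 30], H_parent = 0.9024
H_left = 0.8905 (n=26), H_right = 0.9183 (n=18)
H_children = (26/44)·0.8905 + (18/44)·0.9183 = 0.9019
IG = 0.9024 - 0.9019 = 0.0005

0.0005


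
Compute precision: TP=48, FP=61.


Precision = TP/(TP+FP)
= 48/(48+61)
= 48/109 = 44.04%

44.04%


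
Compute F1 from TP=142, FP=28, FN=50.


Precision = 142/170 = 0.8353
Recall = 142/192 = 0.7396
F1 = 2·P·R/(P+R) = 2·TP/(2·TP+FP+FN) = 284/(284+28+50) = 284/362 = 0.7845

0.7845


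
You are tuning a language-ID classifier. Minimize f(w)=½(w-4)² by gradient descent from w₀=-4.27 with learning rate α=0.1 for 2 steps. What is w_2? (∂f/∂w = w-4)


step 1: grad = -4.27-4 = -8.27; w = -4.27 - 0.1·(-8.27) = -3.443
step 2: grad = -3.443-4 = -7.443; w = -3.443 - 0.1·(-7.443) = -2.6987

-2.6987


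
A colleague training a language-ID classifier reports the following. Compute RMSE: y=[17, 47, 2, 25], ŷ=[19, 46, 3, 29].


MSE = 22/4 = 5.5
RMSE = √(22/4) = 2.3452

2.3452


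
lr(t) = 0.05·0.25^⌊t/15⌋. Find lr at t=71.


n_drops = ⌊71/15⌋ = 4
lr = 0.05·0.25^4 = 0.05·0.00390625 = 0.0001953125

0.0001953125


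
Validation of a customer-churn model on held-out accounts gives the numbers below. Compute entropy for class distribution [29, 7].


Probabilities: [29/36, 7/36] ≈ [0.8056, 0.1944]
H = -((29/36)·log₂(29/36) + (7/36)·log₂(7/36))
  = 0.7107 bits

0.7107 bits


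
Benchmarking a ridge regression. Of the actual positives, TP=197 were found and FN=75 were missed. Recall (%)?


Recall = TP/(TP+FN)
= 197/(197+75)
= 197/272 = 72.43%

72.43%


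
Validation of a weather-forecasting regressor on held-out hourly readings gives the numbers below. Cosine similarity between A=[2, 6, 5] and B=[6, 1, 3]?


A·B = 2·6 + 6·1 + 5·3 = 33
‖A‖ = √65 = 8.0623, ‖B‖ = √46 = 6.7823
cos = 33/(√65·√46) = 33/√2990 = 0.6035

0.6035


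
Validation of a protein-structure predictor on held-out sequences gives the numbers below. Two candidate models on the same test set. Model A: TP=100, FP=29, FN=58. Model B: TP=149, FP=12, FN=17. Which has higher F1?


Model A: P=100/129=0.7752, R=100/158=0.6329, F1=2PR/(P+R)=2TP/(2TP+FP+FN)=200/287=0.6969
Model B: P=149/161=0.9255, R=149/166=0.8976, F1=2PR/(P+R)=2TP/(2TP+FP+FN)=298/327=0.9113
0.6969 < 0.9113 → Model B

Model B


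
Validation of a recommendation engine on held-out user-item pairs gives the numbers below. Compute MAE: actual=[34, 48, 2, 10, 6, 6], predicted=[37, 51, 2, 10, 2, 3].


Absolute errors: |34-37|=3, |48-51|=3, |2-2|=0, |10-10|=0, |6-2|=4, |6-3|=3
Sum = 13
MAE = 13/6 = 13/6

13/6


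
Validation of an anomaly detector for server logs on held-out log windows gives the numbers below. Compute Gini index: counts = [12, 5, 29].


Probabilities: [12/46, 5/46, 29/46] ≈ [0.2609, 0.1087, 0.6304]
Σpᵢ² = (144 + 25 + 841)/46² = 1010/2116
Gini = 1 - Σpᵢ² = 1 - 1010/2116 = 0.5227

0.5227


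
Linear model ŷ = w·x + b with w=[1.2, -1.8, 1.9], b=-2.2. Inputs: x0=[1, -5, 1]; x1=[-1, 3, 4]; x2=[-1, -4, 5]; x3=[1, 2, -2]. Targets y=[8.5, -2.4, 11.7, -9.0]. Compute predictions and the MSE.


ŷ0 = (1.2)·(1) + (-1.8)·(-5) + (1.9)·(1) - 2.2 = 9.9
ŷ1 = (1.2)·(-1) + (-1.8)·(3) + (1.9)·(4) - 2.2 = -1.2
ŷ2 = (1.2)·(-1) + (-1.8)·(-4) + (1.9)·(5) - 2.2 = 13.3
ŷ3 = (1.2)·(1) + (-1.8)·(2) + (1.9)·(-2) - 2.2 = -8.4
errors² = [1.96, 1.44, 2.56, 0.36]
MSE = 6.3200/4 = 1.58

1.58


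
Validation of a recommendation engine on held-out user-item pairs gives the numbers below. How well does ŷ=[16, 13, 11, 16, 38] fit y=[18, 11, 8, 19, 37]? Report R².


ȳ = 18.6
SS_res = Σ(y-ŷ)² = 27
SS_tot = Σ(y-ȳ)² = 509.2
R² = 1 - SS_res/SS_tot = 1 - 0.053 = 0.947

0.947


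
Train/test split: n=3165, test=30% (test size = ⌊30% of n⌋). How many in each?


Test = ⌊3165·30/100⌋ = 949
Train = 3165 - 949 = 2216

Train: 2216, Test: 949


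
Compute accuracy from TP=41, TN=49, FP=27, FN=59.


Accuracy = (TP+TN)/(TP+TN+FP+FN)
= (41+49)/(176)
= 90/176 = 51.14%

51.14%


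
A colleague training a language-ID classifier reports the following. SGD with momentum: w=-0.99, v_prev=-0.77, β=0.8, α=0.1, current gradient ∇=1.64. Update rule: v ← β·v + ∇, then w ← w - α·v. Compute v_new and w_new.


v_new = 0.8·-0.77 + 1.64 = -0.616 + 1.64 = 1.024
w_new = -0.99 - 0.1·1.024 = -0.99 - 0.1024 = -1.0924

v_new=1.024, w_new=-1.0924


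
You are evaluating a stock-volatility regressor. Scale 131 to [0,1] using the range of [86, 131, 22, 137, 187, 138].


min=22, max=187
(131-22)/(187-22) = 109/165 = 0.6606

0.6606


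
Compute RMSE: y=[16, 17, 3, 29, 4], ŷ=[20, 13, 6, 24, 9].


MSE = 91/5 = 18.2
RMSE = √(91/5) = 4.2661

4.2661


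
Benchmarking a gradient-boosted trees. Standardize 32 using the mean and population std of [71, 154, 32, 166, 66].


μ = 97.8, σ = 52.6665
z = (32 - 97.8)/52.6665 = -1.2494

-1.2494


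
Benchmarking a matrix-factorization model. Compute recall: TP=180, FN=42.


Recall = TP/(TP+FN)
= 180/(180+42)
= 180/222 = 81.08%

81.08%


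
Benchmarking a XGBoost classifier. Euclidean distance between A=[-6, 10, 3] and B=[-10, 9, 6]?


d = √((-6+ 10)² + (10-9)² + (3-6)²)
  = √(16 + 1 + 9)
  = √26 = 5.099

5.099


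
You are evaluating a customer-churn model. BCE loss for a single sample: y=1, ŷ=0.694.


BCE = -[y·ln(p) + (1-y)·ln(1-p)]
= -1·ln(0.694) - 0
= -ln(0.694) = 0.3653

0.3653


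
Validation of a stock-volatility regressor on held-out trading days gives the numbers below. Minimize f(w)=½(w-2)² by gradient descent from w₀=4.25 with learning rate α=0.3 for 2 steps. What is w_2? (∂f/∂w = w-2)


step 1: grad = 4.25-2 = 2.25; w = 4.25 - 0.3·(2.25) = 3.575
step 2: grad = 3.575-2 = 1.575; w = 3.575 - 0.3·(1.575) = 3.1025

3.1025


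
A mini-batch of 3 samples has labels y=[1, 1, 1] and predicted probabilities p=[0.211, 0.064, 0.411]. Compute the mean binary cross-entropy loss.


L[0] = -ln(0.211) = 1.5559
L[1] = -ln(0.064) = 2.7489
L[2] = -ln(0.411) = 0.8892
mean = (1.5559 + 2.7489 + 0.8892)/3 = 1.7313

1.7313


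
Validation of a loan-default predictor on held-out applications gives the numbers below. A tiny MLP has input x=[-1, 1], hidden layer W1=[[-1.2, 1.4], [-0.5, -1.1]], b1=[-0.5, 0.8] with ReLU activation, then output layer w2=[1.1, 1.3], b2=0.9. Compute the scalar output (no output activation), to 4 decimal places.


z1[0] = (-1.2)·(-1) + (1.4)·(1) - 0.5 = 2.1
z1[1] = (-0.5)·(-1) + (-1.1)·(1) + 0.8 = 0.2
h = ReLU(z1) = [2.1, 0.2]
output = (1.1)·(2.1) + (1.3)·(0.2) + 0.9 = 3.47

3.47


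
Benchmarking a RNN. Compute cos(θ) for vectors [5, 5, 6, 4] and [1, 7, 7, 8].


A·B = 5·1 + 5·7 + 6·7 + 4·8 = 114
‖A‖ = √102 = 10.0995, ‖B‖ = √163 = 12.7671
cos = 114/(√102·√163) = 114/√16626 = 0.8841

0.8841


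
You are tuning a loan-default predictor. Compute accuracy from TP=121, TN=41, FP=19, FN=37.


Accuracy = (TP+TN)/(TP+TN+FP+FN)
= (121+41)/(218)
= 162/218 = 74.31%

74.31%


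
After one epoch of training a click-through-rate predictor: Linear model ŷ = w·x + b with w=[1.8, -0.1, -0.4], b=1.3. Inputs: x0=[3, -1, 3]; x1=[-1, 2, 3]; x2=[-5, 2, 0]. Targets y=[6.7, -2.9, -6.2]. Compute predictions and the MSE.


ŷ0 = (1.8)·(3) + (-0.1)·(-1) + (-0.4)·(3) + 1.3 = 5.6
ŷ1 = (1.8)·(-1) + (-0.1)·(2) + (-0.4)·(3) + 1.3 = -1.9
ŷ2 = (1.8)·(-5) + (-0.1)·(2) + (-0.4)·(0) + 1.3 = -7.9
errors² = [1.21, 1.0, 2.89]
MSE = 5.1000/3 = 1.7

1.7


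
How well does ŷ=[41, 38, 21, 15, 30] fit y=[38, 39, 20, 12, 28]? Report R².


ȳ = 27.4
SS_res = Σ(y-ŷ)² = 24
SS_tot = Σ(y-ȳ)² = 539.2
R² = 1 - SS_res/SS_tot = 1 - 0.0445 = 0.9555

0.9555


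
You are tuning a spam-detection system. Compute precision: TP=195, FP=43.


Precision = TP/(TP+FP)
= 195/(195+43)
= 195/238 = 81.93%

81.93%


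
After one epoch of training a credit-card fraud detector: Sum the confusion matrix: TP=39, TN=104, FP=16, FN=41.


Total = TP + TN + FP + FN
= 39 + 104 + 16 + 41
= 200
(Predicted positive: 55, predicted negative: 145)

200


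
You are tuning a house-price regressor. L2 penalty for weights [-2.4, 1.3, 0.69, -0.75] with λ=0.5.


‖w‖₂² = (-2.4)² + (1.3)² + (0.69)² + (-0.75)²
     = 5.76 + 1.69 + 0.4761 + 0.5625
     = 8.4886
λ·‖w‖₂² = 0.5·8.4886 = 4.2443

4.2443


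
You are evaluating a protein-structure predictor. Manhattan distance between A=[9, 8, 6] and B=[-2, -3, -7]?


d = |9+ 2| + |8+ 3| + |6+ 7|
  = 11 + 11 + 13
  = 35

35


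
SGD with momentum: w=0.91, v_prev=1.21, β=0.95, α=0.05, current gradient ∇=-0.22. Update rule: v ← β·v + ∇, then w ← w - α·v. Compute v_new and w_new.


v_new = 0.95·1.21 - 0.22 = 1.1495 - 0.22 = 0.9295
w_new = 0.91 - 0.05·0.9295 = 0.91 - 0.046475 = 0.863525

v_new=0.9295, w_new=0.863525


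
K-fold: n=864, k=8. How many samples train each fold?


Fold size = 864/8 = 108
Training per fold = 864 - 108 = 756

756


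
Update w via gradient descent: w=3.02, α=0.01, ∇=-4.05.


w_new = w - α·∇
= 3.02 - 0.01·-4.05
= 3.02 + 0.0405
= 3.0605

3.0605


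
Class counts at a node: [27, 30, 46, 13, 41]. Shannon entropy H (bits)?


Probabilities: [27/157, 30/157, 46/157, 13/157, 41/157] ≈ [0.172, 0.1911, 0.293, 0.0828, 0.2611]
H = -((27/157)·log₂(27/157) + (30/157)·log₂(30/157) + (46/157)·log₂(46/157) + (13/157)·log₂(13/157) + (41/157)·log₂(41/157))
  = 2.2154 bits

2.2154 bits


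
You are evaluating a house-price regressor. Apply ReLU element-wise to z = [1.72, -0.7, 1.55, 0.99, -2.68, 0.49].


ReLU(1.72) = max(0, 1.72) = 1.72
ReLU(-0.7) = max(0, -0.7) = 0.0
ReLU(1.55) = max(0, 1.55) = 1.55
ReLU(0.99) = max(0, 0.99) = 0.99
ReLU(-2.68) = max(0, -2.68) = 0.0
ReLU(0.49) = max(0, 0.49) = 0.49
result = [1.72, 0.0, 1.55, 0.99, 0.0, 0.49]

[1.72, 0.0, 1.55, 0.99, 0.0, 0.49]


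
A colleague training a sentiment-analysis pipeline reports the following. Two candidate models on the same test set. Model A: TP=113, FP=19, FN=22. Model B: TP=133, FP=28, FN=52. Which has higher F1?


Model A: P=113/132=0.8561, R=113/135=0.837, F1=2PR/(P+R)=2TP/(2TP+FP+FN)=226/267=0.8464
Model B: P=133/161=0.8261, R=133/185=0.7189, F1=2PR/(P+R)=2TP/(2TP+FP+FN)=266/346=0.7688
0.8464 > 0.7688 → Model A

Model A


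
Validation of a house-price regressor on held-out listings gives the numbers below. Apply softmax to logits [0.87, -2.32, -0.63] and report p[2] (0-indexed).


Exponentials: e^0.87=2.3869, e^-2.32=0.0983, e^-0.63=0.5326
Sum = 3.0178
Softmax = [0.791, 0.0326, 0.1765]
p[2] = 0.5326/3.0178 = 0.1765

0.1765


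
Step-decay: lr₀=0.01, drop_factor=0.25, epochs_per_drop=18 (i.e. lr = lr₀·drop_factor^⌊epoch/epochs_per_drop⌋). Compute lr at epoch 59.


n_drops = ⌊59/18⌋ = 3
lr = 0.01·0.25^3 = 0.01·0.015625 = 0.00015625

0.00015625


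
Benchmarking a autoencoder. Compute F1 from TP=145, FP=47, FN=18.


Precision = 145/192 = 0.7552
Recall = 145/163 = 0.8896
F1 = 2·P·R/(P+R) = 2·TP/(2·TP+FP+FN) = 290/(290+47+18) = 290/355 = 0.8169

0.8169


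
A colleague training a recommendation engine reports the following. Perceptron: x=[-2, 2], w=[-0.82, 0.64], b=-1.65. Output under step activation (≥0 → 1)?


z = (-2)·(-0.82) + (2)·(0.64) - 1.65
  = 1.27
step(z) = 1 (z≥0)

1


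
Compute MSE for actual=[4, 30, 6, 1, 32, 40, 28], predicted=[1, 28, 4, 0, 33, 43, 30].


Squared errors: (4-1)²=9, (30-28)²=4, (6-4)²=4, (1-0)²=1, (32-33)²=1, (40-43)²=9, (28-30)²=4
Sum = 32
MSE = 32/7 = 32/7

32/7


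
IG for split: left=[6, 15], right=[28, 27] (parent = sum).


Parent = [34, 42], H_parent = 0.992
H_left = 0.8631 (n=21), H_right = 0.9998 (n=55)
H_children = (21/76)·0.8631 + (55/76)·0.9998 = 0.962
IG = 0.992 - 0.962 = 0.03

0.03


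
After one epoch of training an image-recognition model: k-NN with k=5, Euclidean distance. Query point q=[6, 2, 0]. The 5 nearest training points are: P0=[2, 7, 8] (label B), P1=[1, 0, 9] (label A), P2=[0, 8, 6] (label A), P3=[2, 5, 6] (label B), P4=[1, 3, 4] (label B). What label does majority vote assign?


d(q,P0) = 10.247  (label B)
d(q,P1) = 10.4881  (label A)
d(q,P2) = 10.3923  (label A)
d(q,P3) = 7.8102  (label B)
d(q,P4) = 6.4807  (label B)
Votes: A=2, B=3
Majority → B

B


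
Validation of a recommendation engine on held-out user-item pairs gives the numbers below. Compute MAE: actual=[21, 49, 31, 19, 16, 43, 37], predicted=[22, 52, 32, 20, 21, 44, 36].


Absolute errors: |21-22|=1, |49-52|=3, |31-32|=1, |19-20|=1, |16-21|=5, |43-44|=1, |37-36|=1
Sum = 13
MAE = 13/7 = 13/7

13/7


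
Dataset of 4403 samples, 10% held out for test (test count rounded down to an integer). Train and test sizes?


Test = ⌊4403·10/100⌋ = 440
Train = 4403 - 440 = 3963

Train: 3963, Test: 440


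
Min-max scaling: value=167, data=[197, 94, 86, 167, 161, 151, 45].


min=45, max=197
(167-45)/(197-45) = 122/152 = 0.8026

0.8026


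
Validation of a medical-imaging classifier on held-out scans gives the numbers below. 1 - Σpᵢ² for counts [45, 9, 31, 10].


Probabilities: [45/95, 9/95, 31/95, 10/95] ≈ [0.4737, 0.0947, 0.3263, 0.1053]
Σpᵢ² = (2025 + 81 + 961 + 100)/95² = 3167/9025
Gini = 1 - Σpᵢ² = 1 - 3167/9025 = 0.6491

0.6491


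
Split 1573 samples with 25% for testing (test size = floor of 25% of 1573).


Test = ⌊1573·25/100⌋ = 393
Train = 1573 - 393 = 1180

Train: 1180, Test: 393


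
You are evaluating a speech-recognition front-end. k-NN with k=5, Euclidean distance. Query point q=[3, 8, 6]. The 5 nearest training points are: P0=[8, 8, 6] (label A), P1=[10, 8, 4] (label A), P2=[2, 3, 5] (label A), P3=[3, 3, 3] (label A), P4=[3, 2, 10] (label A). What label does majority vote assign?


d(q,P0) = 5.0  (label A)
d(q,P1) = 7.2801  (label A)
d(q,P2) = 5.1962  (label A)
d(q,P3) = 5.831  (label A)
d(q,P4) = 7.2111  (label A)
Votes: A=5, B=0
Majority → A

A


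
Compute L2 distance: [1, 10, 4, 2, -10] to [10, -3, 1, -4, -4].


d = √((1-10)² + (10+ 3)² + (4-1)² + (2+ 4)² + (-10+ 4)²)
  = √(81 + 169 + 9 + 36 + 36)
  = √331 = 18.1934

18.1934


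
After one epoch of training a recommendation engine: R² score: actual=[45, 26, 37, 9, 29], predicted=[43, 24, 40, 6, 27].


ȳ = 29.2
SS_res = Σ(y-ŷ)² = 30
SS_tot = Σ(y-ȳ)² = 728.8
R² = 1 - SS_res/SS_tot = 1 - 0.0412 = 0.9588

0.9588


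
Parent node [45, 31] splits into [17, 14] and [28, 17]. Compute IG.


Parent = [45, 31], H_parent = 0.9754
H_left = 0.9932 (n=31), H_right = 0.9565 (n=45)
H_children = (31/76)·0.9932 + (45/76)·0.9565 = 0.9715
IG = 0.9754 - 0.9715 = 0.0039

0.0039


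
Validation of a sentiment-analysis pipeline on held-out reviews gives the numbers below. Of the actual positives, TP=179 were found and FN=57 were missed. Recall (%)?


Recall = TP/(TP+FN)
= 179/(179+57)
= 179/236 = 75.85%

75.85%


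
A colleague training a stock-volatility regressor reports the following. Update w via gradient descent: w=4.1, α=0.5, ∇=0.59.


w_new = w - α·∇
= 4.1 - 0.5·0.59
= 4.1 - 0.295
= 3.805

3.805


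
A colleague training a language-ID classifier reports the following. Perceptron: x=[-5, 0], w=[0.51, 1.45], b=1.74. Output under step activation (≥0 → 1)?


z = (-5)·(0.51) + (0)·(1.45) + 1.74
  = -0.81
step(z) = 0 (z<0)

0


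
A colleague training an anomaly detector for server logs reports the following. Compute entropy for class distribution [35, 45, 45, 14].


Probabilities: [35/139, 45/139, 45/139, 14/139] ≈ [0.2518, 0.3237, 0.3237, 0.1007]
H = -((35/139)·log₂(35/139) + (45/139)·log₂(45/139) + (45/139)·log₂(45/139) + (14/139)·log₂(14/139))
  = 1.888 bits

1.888 bits


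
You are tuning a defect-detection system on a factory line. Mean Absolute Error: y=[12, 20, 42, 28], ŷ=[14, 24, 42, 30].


Absolute errors: |12-14|=2, |20-24|=4, |42-42|=0, |28-30|=2
Sum = 8
MAE = 8/4 = 2

2


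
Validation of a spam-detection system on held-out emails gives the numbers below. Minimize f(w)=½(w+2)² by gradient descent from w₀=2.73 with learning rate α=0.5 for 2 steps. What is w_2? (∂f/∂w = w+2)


step 1: grad = 2.73+2 = 4.73; w = 2.73 - 0.5·(4.73) = 0.365
step 2: grad = 0.365+2 = 2.365; w = 0.365 - 0.5·(2.365) = -0.8175

-0.8175


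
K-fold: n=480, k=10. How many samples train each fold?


Fold size = 480/10 = 48
Training per fold = 480 - 48 = 432

432


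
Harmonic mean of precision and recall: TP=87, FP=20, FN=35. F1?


Precision = 87/107 = 0.8131
Recall = 87/122 = 0.7131
F1 = 2·P·R/(P+R) = 2·TP/(2·TP+FP+FN) = 174/(174+20+35) = 174/229 = 0.7598

0.7598


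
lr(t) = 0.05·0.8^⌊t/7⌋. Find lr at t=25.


n_drops = ⌊25/7⌋ = 3
lr = 0.05·0.8^3 = 0.05·0.512 = 0.0256

0.0256


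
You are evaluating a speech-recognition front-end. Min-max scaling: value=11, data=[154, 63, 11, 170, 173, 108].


min=11, max=173
(11-11)/(173-11) = 0/162 = 0.0

0.0


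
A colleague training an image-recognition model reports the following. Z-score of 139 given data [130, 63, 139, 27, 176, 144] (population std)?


μ = 113.1667, σ = 51.3011
z = (139 - 113.1667)/51.3011 = 0.5036

0.5036


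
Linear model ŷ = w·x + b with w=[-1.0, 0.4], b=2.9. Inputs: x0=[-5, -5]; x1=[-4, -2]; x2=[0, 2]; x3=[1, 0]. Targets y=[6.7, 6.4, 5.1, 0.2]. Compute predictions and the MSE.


ŷ0 = (-1.0)·(-5) + (0.4)·(-5) + 2.9 = 5.9
ŷ1 = (-1.0)·(-4) + (0.4)·(-2) + 2.9 = 6.1
ŷ2 = (-1.0)·(0) + (0.4)·(2) + 2.9 = 3.7
ŷ3 = (-1.0)·(1) + (0.4)·(0) + 2.9 = 1.9
errors² = [0.64, 0.09, 1.96, 2.89]
MSE = 5.5800/4 = 1.395

1.395


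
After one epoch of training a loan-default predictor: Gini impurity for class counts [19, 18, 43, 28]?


Probabilities: [19/108, 18/108, 43/108, 28/108] ≈ [0.1759, 0.1667, 0.3981, 0.2593]
Σpᵢ² = (361 + 324 + 1849 + 784)/108² = 3318/11664
Gini = 1 - Σpᵢ² = 1 - 3318/11664 = 0.7155

0.7155


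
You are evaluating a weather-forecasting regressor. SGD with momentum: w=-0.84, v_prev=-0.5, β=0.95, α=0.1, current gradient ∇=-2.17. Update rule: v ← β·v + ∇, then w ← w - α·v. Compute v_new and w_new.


v_new = 0.95·-0.5 - 2.17 = -0.475 - 2.17 = -2.645
w_new = -0.84 - 0.1·-2.645 = -0.84 + 0.2645 = -0.5755

v_new=-2.645, w_new=-0.5755


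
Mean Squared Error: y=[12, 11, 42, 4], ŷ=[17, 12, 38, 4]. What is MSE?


Squared errors: (12-17)²=25, (11-12)²=1, (42-38)²=16, (4-4)²=0
Sum = 42
MSE = 42/4 = 21/2

21/2


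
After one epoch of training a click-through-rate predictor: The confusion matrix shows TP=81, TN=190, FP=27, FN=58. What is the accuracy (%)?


Accuracy = (TP+TN)/(TP+TN+FP+FN)
= (81+190)/(356)
= 271/356 = 76.12%

76.12%


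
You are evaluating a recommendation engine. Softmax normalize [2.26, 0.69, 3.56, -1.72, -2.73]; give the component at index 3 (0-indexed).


Exponentials: e^2.26=9.5831, e^0.69=1.9937, e^3.56=35.1632, e^-1.72=0.1791, e^-2.73=0.0652
Sum = 46.9843
Softmax = [0.204, 0.0424, 0.7484, 0.0038, 0.0014]
p[3] = 0.1791/46.9843 = 0.0038

0.0038


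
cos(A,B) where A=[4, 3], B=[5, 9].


A·B = 4·5 + 3·9 = 47
‖A‖ = √25 = 5, ‖B‖ = √106 = 10.2956
cos = 47/(√25·√106) = 47/√2650 = 0.913

0.913


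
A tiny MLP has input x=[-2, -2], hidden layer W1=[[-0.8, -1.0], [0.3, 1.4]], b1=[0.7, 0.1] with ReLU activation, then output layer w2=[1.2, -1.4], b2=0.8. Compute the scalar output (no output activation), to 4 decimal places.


z1[0] = (-0.8)·(-2) + (-1.0)·(-2) + 0.7 = 4.3
z1[1] = (0.3)·(-2) + (1.4)·(-2) + 0.1 = -3.3
h = ReLU(z1) = [4.3, 0.0]
output = (1.2)·(4.3) + (-1.4)·(0.0) + 0.8 = 5.96

5.96


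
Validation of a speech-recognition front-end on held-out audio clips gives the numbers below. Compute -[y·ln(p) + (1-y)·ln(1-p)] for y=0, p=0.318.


BCE = -[y·ln(p) + (1-y)·ln(1-p)]
= -0 - 1·ln(1-0.318)
= -ln(0.682) = 0.3827

0.3827


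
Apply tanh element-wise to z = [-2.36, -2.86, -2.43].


tanh(-2.36) = -0.9823
tanh(-2.86) = -0.9935
tanh(-2.43) = -0.9846
result = [-0.9823, -0.9935, -0.9846]

[-0.9823, -0.9935, -0.9846]


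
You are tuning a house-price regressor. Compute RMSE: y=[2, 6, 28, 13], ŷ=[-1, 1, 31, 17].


MSE = 59/4 = 14.75
RMSE = √(59/4) = 3.8406

3.8406


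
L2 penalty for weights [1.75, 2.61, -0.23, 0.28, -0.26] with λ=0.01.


‖w‖₂² = (1.75)² + (2.61)² + (-0.23)² + (0.28)² + (-0.26)²
     = 3.0625 + 6.8121 + 0.0529 + 0.0784 + 0.0676
     = 10.0735
λ·‖w‖₂² = 0.01·10.0735 = 0.100735

0.100735


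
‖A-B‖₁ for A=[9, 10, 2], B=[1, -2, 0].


d = |9-1| + |10+ 2| + |2-0|
  = 8 + 12 + 2
  = 22

22


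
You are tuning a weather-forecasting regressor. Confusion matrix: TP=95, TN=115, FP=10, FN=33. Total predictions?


Total = TP + TN + FP + FN
= 95 + 115 + 10 + 33
= 253
(Predicted positive: 105, predicted negative: 148)

253


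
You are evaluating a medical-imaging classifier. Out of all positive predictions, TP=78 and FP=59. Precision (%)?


Precision = TP/(TP+FP)
= 78/(78+59)
= 78/137 = 56.93%

56.93%


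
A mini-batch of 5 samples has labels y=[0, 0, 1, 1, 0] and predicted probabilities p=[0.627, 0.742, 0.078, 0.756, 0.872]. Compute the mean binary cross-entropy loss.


L[0] = -ln(1-0.627) = -ln(0.373) = 0.9862
L[1] = -ln(1-0.742) = -ln(0.258) = 1.3548
L[2] = -ln(0.078) = 2.551
L[3] = -ln(0.756) = 0.2797
L[4] = -ln(1-0.872) = -ln(0.128) = 2.0557
mean = (0.9862 + 1.3548 + 2.551 + 0.2797 + 2.0557)/5 = 1.4455

1.4455


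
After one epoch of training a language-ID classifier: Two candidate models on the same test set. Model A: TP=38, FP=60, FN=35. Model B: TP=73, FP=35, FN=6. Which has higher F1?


Model A: P=38/98=0.3878, R=38/73=0.5205, F1=2PR/(P+R)=2TP/(2TP+FP+FN)=76/171=0.4444
Model B: P=73/108=0.6759, R=73/79=0.9241, F1=2PR/(P+R)=2TP/(2TP+FP+FN)=146/187=0.7807
0.4444 < 0.7807 → Model B

Model B


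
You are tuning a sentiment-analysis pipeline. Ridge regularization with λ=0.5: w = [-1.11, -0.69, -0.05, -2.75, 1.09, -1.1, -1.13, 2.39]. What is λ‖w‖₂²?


‖w‖₂² = (-1.11)² + (-0.69)² + (-0.05)² + (-2.75)² + (1.09)² + (-1.1)² + (-1.13)² + (2.39)²
     = 1.2321 + 0.4761 + 0.0025 + 7.5625 + 1.1881 + 1.21 + 1.2769 + 5.7121
     = 18.6603
λ·‖w‖₂² = 0.5·18.6603 = 9.33015

9.33015


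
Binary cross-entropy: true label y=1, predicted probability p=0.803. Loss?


BCE = -[y·ln(p) + (1-y)·ln(1-p)]
= -1·ln(0.803) - 0
= -ln(0.803) = 0.2194

0.2194


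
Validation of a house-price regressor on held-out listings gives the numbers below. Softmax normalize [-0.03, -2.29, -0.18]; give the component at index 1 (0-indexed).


Exponentials: e^-0.03=0.9704, e^-2.29=0.1013, e^-0.18=0.8353
Sum = 1.907
Softmax = [0.5089, 0.0531, 0.438]
p[1] = 0.1013/1.907 = 0.0531

0.0531


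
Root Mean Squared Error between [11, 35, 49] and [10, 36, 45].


MSE = 18/3 = 6
RMSE = √(18/3) = 2.4495

2.4495


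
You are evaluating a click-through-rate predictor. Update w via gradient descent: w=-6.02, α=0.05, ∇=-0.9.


w_new = w - α·∇
= -6.02 - 0.05·-0.9
= -6.02 + 0.045
= -5.975

-5.975


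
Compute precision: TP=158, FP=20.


Precision = TP/(TP+FP)
= 158/(158+20)
= 158/178 = 88.76%

88.76%


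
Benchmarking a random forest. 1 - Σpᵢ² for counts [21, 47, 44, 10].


Probabilities: [21/122, 47/122, 44/122, 10/122] ≈ [0.1721, 0.3852, 0.3607, 0.082]
Σpᵢ² = (441 + 2209 + 1936 + 100)/122² = 4686/14884
Gini = 1 - Σpᵢ² = 1 - 4686/14884 = 0.6852

0.6852


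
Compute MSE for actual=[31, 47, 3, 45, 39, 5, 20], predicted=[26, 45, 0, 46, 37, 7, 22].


Squared errors: (31-26)²=25, (47-45)²=4, (3-0)²=9, (45-46)²=1, (39-37)²=4, (5-7)²=4, (20-22)²=4
Sum = 51
MSE = 51/7 = 51/7

51/7


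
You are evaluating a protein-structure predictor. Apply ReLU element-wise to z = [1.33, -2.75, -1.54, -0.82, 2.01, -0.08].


ReLU(1.33) = max(0, 1.33) = 1.33
ReLU(-2.75) = max(0, -2.75) = 0.0
ReLU(-1.54) = max(0, -1.54) = 0.0
ReLU(-0.82) = max(0, -0.82) = 0.0
ReLU(2.01) = max(0, 2.01) = 2.01
ReLU(-0.08) = max(0, -0.08) = 0.0
result = [1.33, 0.0, 0.0, 0.0, 2.01, 0.0]

[1.33, 0.0, 0.0, 0.0, 2.01, 0.0]


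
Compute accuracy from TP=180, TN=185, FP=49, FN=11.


Accuracy = (TP+TN)/(TP+TN+FP+FN)
= (180+185)/(425)
= 365/425 = 85.88%

85.88%


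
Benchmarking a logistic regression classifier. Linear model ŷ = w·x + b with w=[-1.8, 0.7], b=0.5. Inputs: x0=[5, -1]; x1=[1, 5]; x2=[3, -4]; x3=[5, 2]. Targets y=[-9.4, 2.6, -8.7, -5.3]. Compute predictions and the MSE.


ŷ0 = (-1.8)·(5) + (0.7)·(-1) + 0.5 = -9.2
ŷ1 = (-1.8)·(1) + (0.7)·(5) + 0.5 = 2.2
ŷ2 = (-1.8)·(3) + (0.7)·(-4) + 0.5 = -7.7
ŷ3 = (-1.8)·(5) + (0.7)·(2) + 0.5 = -7.1
errors² = [0.04, 0.16, 1.0, 3.24]
MSE = 4.4400/4 = 1.11

1.11


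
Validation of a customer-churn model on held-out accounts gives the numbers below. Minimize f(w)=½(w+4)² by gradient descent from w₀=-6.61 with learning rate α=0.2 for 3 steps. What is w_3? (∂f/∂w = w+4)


step 1: grad = -6.61+4 = -2.61; w = -6.61 - 0.2·(-2.61) = -6.088
step 2: grad = -6.088+4 = -2.088; w = -6.088 - 0.2·(-2.088) = -5.6704
step 3: grad = -5.6704+4 = -1.6704; w = -5.6704 - 0.2·(-1.6704) = -5.33632

-5.33632


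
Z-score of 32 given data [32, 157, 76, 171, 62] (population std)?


μ = 99.6, σ = 54.6502
z = (32 - 99.6)/54.6502 = -1.237

-1.237


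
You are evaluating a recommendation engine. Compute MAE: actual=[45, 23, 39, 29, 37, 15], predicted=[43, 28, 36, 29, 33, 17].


Absolute errors: |45-43|=2, |23-28|=5, |39-36|=3, |29-29|=0, |37-33|=4, |15-17|=2
Sum = 16
MAE = 16/6 = 8/3

8/3


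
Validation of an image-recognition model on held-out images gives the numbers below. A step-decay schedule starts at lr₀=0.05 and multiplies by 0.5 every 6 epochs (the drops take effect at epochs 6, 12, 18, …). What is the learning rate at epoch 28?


n_drops = ⌊28/6⌋ = 4
lr = 0.05·0.5^4 = 0.05·0.0625 = 0.003125

0.003125


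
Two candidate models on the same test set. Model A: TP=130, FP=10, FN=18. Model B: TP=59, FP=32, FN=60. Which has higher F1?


Model A: P=130/140=0.9286, R=130/148=0.8784, F1=2PR/(P+R)=2TP/(2TP+FP+FN)=260/288=0.9028
Model B: P=59/91=0.6484, R=59/119=0.4958, F1=2PR/(P+R)=2TP/(2TP+FP+FN)=118/210=0.5619
0.9028 > 0.5619 → Model A

Model A


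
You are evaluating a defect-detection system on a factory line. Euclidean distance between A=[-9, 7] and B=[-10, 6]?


d = √((-9+ 10)² + (7-6)²)
  = √(1 + 1)
  = √2 = 1.4142

1.4142


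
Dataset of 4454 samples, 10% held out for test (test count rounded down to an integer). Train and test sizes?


Test = ⌊4454·10/100⌋ = 445
Train = 4454 - 445 = 4009

Train: 4009, Test: 445


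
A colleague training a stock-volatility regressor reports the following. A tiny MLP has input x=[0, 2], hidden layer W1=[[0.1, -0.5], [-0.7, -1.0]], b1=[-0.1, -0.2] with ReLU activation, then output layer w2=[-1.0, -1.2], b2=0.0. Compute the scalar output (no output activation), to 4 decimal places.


z1[0] = (0.1)·(0) + (-0.5)·(2) - 0.1 = -1.1
z1[1] = (-0.7)·(0) + (-1.0)·(2) - 0.2 = -2.2
h = ReLU(z1) = [0.0, 0.0]
output = (-1.0)·(0.0) + (-1.2)·(0.0) + 0.0 = 0.0

0.0


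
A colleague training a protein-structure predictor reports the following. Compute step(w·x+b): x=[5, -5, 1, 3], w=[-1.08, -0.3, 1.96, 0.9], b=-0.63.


z = (5)·(-1.08) + (-5)·(-0.3) + (1)·(1.96) + (3)·(0.9) - 0.63
  = 0.13
step(z) = 1 (z≥0)

1


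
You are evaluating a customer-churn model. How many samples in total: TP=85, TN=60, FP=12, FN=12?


Total = TP + TN + FP + FN
= 85 + 60 + 12 + 12
= 169
(Predicted positive: 97, predicted negative: 72)

169


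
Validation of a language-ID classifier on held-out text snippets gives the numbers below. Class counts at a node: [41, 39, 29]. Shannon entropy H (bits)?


Probabilities: [41/109, 39/109, 29/109] ≈ [0.3761, 0.3578, 0.2661]
H = -((41/109)·log₂(41/109) + (39/109)·log₂(39/109) + (29/109)·log₂(29/109))
  = 1.5694 bits

1.5694 bits


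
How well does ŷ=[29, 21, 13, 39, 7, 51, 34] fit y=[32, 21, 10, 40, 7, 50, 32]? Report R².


ȳ = 27.4286
SS_res = Σ(y-ŷ)² = 24
SS_tot = Σ(y-ȳ)² = 1471.71
R² = 1 - SS_res/SS_tot = 1 - 0.0163 = 0.9837

0.9837


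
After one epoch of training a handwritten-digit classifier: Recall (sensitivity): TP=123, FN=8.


Recall = TP/(TP+FN)
= 123/(123+8)
= 123/131 = 93.89%

93.89%


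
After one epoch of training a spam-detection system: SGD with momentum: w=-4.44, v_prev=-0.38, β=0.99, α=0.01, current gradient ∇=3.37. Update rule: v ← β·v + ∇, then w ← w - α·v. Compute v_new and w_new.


v_new = 0.99·-0.38 + 3.37 = -0.3762 + 3.37 = 2.9938
w_new = -4.44 - 0.01·2.9938 = -4.44 - 0.029938 = -4.469938

v_new=2.9938, w_new=-4.469938


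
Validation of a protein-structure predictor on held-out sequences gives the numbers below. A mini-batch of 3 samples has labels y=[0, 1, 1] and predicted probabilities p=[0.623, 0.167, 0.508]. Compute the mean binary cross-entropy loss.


L[0] = -ln(1-0.623) = -ln(0.377) = 0.9755
L[1] = -ln(0.167) = 1.7898
L[2] = -ln(0.508) = 0.6773
mean = (0.9755 + 1.7898 + 0.6773)/3 = 1.1475

1.1475


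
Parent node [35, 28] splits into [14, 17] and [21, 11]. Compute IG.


Parent = [35, 28], H_parent = 0.9911
H_left = 0.9932 (n=31), H_right = 0.9284 (n=32)
H_children = (31/63)·0.9932 + (32/63)·0.9284 = 0.9603
IG = 0.9911 - 0.9603 = 0.0308

0.0308


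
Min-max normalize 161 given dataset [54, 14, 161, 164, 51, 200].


min=14, max=200
(161-14)/(200-14) = 147/186 = 0.7903

0.7903


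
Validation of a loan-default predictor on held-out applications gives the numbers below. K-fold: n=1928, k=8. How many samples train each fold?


Fold size = 1928/8 = 241
Training per fold = 1928 - 241 = 1687

1687


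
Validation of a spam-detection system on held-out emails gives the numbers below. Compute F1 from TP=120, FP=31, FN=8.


Precision = 120/151 = 0.7947
Recall = 120/128 = 0.9375
F1 = 2·P·R/(P+R) = 2·TP/(2·TP+FP+FN) = 240/(240+31+8) = 240/279 = 0.8602

0.8602


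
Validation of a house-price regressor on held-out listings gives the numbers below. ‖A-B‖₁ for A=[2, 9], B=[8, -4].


d = |2-8| + |9+ 4|
  = 6 + 13
  = 19

19


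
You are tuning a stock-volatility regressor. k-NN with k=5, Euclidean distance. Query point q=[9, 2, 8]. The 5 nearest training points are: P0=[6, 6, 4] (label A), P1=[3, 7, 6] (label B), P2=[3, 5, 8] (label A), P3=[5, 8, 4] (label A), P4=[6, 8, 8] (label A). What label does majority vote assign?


d(q,P0) = 6.4031  (label A)
d(q,P1) = 8.0623  (label B)
d(q,P2) = 6.7082  (label A)
d(q,P3) = 8.2462  (label A)
d(q,P4) = 6.7082  (label A)
Votes: A=4, B=1
Majority → A

A


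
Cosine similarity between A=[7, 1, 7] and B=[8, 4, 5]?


A·B = 7·8 + 1·4 + 7·5 = 95
‖A‖ = √99 = 9.9499, ‖B‖ = √105 = 10.247
cos = 95/(√99·√105) = 95/√10395 = 0.9318

0.9318


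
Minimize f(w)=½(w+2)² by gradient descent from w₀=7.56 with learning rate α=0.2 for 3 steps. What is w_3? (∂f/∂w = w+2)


step 1: grad = 7.56+2 = 9.56; w = 7.56 - 0.2·(9.56) = 5.648
step 2: grad = 5.648+2 = 7.648; w = 5.648 - 0.2·(7.648) = 4.1184
step 3: grad = 4.1184+2 = 6.1184; w = 4.1184 - 0.2·(6.1184) = 2.89472

2.89472
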